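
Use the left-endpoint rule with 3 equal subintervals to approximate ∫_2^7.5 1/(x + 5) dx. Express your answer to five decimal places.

Δx = (7.5 − 2)/3 = 11/6.
Left endpoints: 2, 23/6, 17/3.
f(2) = 1/7, f(23/6) = 6/53, f(17/3) = 0.09375.
Sum = Δx · [f(2) + f(23/6) + f(17/3)].
Sum ≈ 0.64133.

0.64133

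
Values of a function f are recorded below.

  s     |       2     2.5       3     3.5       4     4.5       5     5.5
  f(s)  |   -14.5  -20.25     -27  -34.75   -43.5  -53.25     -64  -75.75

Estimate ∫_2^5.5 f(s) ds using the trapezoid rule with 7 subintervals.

-143.9375

Δs = 0.5.
T_7 = (0.5/2)·[(-14.5) + 2·(-20.25) + 2·(-27) + 2·(-34.75) + 2·(-43.5) + 2·(-53.25) + 2·(-64) + (-75.75)] = -143.9375.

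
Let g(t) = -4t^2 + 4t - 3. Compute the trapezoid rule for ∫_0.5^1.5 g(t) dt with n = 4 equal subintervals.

-3.375

Δt = (1.5 − 0.5)/4 = 0.25.
g(0.5) = -2, g(0.75) = -2.25, g(1) = -3, g(1.25) = -4.25, g(1.5) = -6.
T_4 = (Δt/2)·[g(t_0) + 2g(t_1) + 2g(t_2) + 2g(t_3) + g(t_4)].
Sum = -3.375.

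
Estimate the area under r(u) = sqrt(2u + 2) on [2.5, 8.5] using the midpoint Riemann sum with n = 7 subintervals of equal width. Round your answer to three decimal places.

21.437

Δu = (8.5 − 2.5)/7 = 6/7.
Midpoints: 41/14, 53/14, 65/14, 5.5, 89/14, 101/14, 113/14.
r(41/14) ≈ 2.803, r(53/14) ≈ 3.094, r(65/14) ≈ 3.359, r(5.5) ≈ 3.606, r(89/14) ≈ 3.836, r(101/14) ≈ 4.053, r(113/14) ≈ 4.259.
Sum = Δu · [r(41/14) + r(53/14) + r(65/14) + ...].
Sum ≈ 21.437.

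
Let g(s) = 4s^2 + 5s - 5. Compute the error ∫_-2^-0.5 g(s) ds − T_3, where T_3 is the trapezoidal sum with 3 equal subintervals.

-0.25

Exact integral: ∫_-2^-0.5 g(s) ds = -6.375.
T_3 = -6.125.
Error = -6.375 − (-6.125) = -0.25.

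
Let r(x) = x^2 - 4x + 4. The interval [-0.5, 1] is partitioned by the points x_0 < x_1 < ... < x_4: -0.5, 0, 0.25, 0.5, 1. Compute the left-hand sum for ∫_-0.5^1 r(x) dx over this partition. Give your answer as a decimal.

6.015625

Subinterval widths: 0.5, 0.25, 0.25, 0.5.
Left endpoints: -0.5, 0, 0.25, 0.5.
r(-0.5) = 6.25, r(0) = 4, r(0.25) = 3.0625, r(0.5) = 2.25.
Sum = Σ Δx_i · r(x_i).
Sum = 6.015625.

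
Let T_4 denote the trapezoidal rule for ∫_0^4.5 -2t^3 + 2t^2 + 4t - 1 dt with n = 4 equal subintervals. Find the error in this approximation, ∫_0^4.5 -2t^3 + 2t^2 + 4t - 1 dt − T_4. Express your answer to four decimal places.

Exact integral: ∫_0^4.5 f(t) dt = -108.28125.
T_4 ≈ -119.197266.
Error ≈ -108.28125 − (-119.197266) ≈ 10.9160.

10.9160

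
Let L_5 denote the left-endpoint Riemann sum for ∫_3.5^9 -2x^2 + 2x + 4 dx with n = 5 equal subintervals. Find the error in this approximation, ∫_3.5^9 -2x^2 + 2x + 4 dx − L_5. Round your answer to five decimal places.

Exact integral: ∫_3.5^9 f(x) dx ≈ -366.6666667.
L_5 = -299.31.
Error ≈ -366.6666667 − (-299.31) ≈ -67.35667.

-67.35667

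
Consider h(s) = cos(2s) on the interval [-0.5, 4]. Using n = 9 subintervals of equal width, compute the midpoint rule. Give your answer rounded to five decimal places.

0.95470

Δs = (4 − (-0.5))/9 = 0.5.
Midpoints: -0.25, 0.25, 0.75, 1.25, 1.75, 2.25, 2.75, 3.25, 3.75.
h(-0.25) ≈ 0.87758, h(0.25) ≈ 0.87758, h(0.75) ≈ 0.07074, h(1.25) ≈ -0.80114, h(1.75) ≈ -0.93646, h(2.25) ≈ -0.21080, h(2.75) ≈ 0.70867, h(3.25) ≈ 0.97659, h(3.75) ≈ 0.34664.
Sum = Δs · [h(-0.25) + h(0.25) + h(0.75) + ...].
Sum ≈ 0.95470.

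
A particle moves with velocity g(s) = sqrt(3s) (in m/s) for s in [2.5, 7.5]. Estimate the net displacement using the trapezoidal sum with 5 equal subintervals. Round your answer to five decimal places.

19.13352

Δs = (7.5 − 2.5)/5 = 1.
g(2.5) ≈ 2.73861, g(3.5) ≈ 3.24037, g(4.5) ≈ 3.67423, g(5.5) ≈ 4.06202, g(6.5) ≈ 4.41588, g(7.5) ≈ 4.74342.
T_5 = (Δs/2)·[g(s_0) + 2g(s_1) + ... + 2g(s_{4}) + g(s_5)].
Sum ≈ 19.13352.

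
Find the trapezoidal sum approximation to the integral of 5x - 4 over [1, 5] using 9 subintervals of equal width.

44

Δx = (5 − 1)/9 = 4/9.
f(1) = 1, f(13/9) = 29/9, f(17/9) = 49/9, f(7/3) = 23/3, f(25/9) = 89/9, f(29/9) = 109/9, f(11/3) = 43/3, f(37/9) = 149/9, f(41/9) = 169/9, f(5) = 21.
T_9 = (Δx/2)·[f(x_0) + 2f(x_1) + ... + 2f(x_{8}) + f(x_9)].
Sum = 44.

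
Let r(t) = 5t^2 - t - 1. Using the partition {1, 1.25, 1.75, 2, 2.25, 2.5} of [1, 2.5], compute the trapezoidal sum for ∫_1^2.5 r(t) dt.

Subinterval widths: 0.25, 0.5, 0.25, 0.25, 0.25.
r(1) = 3, r(1.25) = 5.5625, r(1.75) = 12.5625, r(2) = 17, r(2.25) = 22.0625, r(2.5) = 27.75.
On each subinterval the trapezoid contributes (Δt_i/2)·[r(t_{i-1}) + r(t_i)].
Sum = 20.40625.

20.40625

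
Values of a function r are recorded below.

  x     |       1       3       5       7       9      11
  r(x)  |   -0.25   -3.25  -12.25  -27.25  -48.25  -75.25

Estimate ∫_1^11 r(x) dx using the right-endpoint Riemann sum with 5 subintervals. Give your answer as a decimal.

Δx = 2.
Sum = 2·[(-3.25) + (-12.25) + (-27.25) + (-48.25) + (-75.25)] = -332.5.

-332.5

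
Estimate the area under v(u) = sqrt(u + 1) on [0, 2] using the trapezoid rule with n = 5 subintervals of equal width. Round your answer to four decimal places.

Δu = (2 − 0)/5 = 0.4.
v(0) ≈ 1.0000, v(0.4) ≈ 1.1832, v(0.8) ≈ 1.3416, v(1.2) ≈ 1.4832, v(1.6) ≈ 1.6125, v(2) ≈ 1.7321.
T_5 = (Δu/2)·[v(u_0) + 2v(u_1) + ... + 2v(u_{4}) + v(u_5)].
Sum ≈ 2.7946.

2.7946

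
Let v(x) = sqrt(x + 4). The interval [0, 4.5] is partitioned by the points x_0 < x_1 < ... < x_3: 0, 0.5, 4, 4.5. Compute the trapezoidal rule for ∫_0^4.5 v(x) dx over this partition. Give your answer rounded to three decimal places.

11.128

Subinterval widths: 0.5, 3.5, 0.5.
v(0) ≈ 2.000, v(0.5) ≈ 2.121, v(4) ≈ 2.828, v(4.5) ≈ 2.915.
On each subinterval the trapezoid contributes (Δx_i/2)·[v(x_{i-1}) + v(x_i)].
Sum ≈ 11.128.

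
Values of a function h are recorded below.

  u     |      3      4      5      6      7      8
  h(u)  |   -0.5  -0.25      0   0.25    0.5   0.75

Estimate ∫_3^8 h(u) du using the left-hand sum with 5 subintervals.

Δu = 1.
Sum = 1·[(-0.5) + (-0.25) + 0 + 0.25 + 0.5] = 0.

0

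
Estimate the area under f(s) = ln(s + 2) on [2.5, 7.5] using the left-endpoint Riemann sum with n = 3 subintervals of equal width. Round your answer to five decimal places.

Δs = (7.5 − 2.5)/3 = 5/3.
Left endpoints: 2.5, 25/6, 35/6.
f(2.5) ≈ 1.50408, f(25/6) ≈ 1.81916, f(35/6) ≈ 2.05839.
Sum = Δs · [f(2.5) + f(25/6) + f(35/6)].
Sum ≈ 8.96937.

8.96937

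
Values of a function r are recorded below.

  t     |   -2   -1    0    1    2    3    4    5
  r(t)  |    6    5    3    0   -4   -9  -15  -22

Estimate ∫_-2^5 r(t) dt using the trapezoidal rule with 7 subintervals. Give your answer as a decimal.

Δt = 1.
T_7 = (1/2)·[6 + 2·5 + 2·3 + 2·0 + 2·(-4) + 2·(-9) + 2·(-15) + (-22)] = -28.

-28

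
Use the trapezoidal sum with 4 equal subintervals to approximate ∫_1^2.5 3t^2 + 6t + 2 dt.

33.48046875

Δt = (2.5 − 1)/4 = 0.375.
f(1) = 11, f(1.375) = 15.921875, f(1.75) = 21.6875, f(2.125) = 28.296875, f(2.5) = 35.75.
T_4 = (Δt/2)·[f(t_0) + 2f(t_1) + 2f(t_2) + 2f(t_3) + f(t_4)].
Sum = 33.48046875.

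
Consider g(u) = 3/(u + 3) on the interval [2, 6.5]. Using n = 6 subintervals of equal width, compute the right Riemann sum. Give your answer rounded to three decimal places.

1.823

Δu = (6.5 − 2)/6 = 0.75.
Right endpoints: 2.75, 3.5, 4.25, 5, 5.75, 6.5.
g(2.75) = 12/23, g(3.5) = 6/13, g(4.25) = 12/29, g(5) = 0.375, g(5.75) = 12/35, g(6.5) = 6/19.
Sum = Δu · [g(2.75) + g(3.5) + g(4.25) + ...].
Sum ≈ 1.823.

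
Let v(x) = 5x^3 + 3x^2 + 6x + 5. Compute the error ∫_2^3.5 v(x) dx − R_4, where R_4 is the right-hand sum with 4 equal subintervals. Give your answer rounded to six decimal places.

Exact integral: ∫_2^3.5 v(x) dx = 234.703125.
R_4 ≈ 275.28222656.
Error ≈ 234.703125 − 275.28222656 ≈ -40.579102.

-40.579102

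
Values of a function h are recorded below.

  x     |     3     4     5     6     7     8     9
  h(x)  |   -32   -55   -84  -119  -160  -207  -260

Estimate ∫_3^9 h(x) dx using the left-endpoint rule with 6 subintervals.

Δx = 1.
Sum = 1·[(-32) + (-55) + (-84) + (-119) + (-160) + (-207)] = -657.

-657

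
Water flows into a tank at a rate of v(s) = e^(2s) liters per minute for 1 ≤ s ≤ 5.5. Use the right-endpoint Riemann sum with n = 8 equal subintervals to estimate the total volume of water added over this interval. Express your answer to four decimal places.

Δs = (5.5 − 1)/8 = 0.5625.
Right endpoints: 1.5625, 2.125, 2.6875, 3.25, 3.8125, 4.375, 4.9375, 5.5.
v(1.5625) ≈ 22.7599, v(2.125) ≈ 70.1054, v(2.6875) ≈ 215.9399, v(3.25) ≈ 665.1416, v(3.8125) ≈ 2048.7805, v(4.375) ≈ 6310.6881, v(4.9375) ≈ 19438.2878, v(5.5) ≈ 59874.1417.
Sum = Δs · [v(1.5625) + v(2.125) + v(2.6875) + ...].
Sum ≈ 49863.2878.

49863.2878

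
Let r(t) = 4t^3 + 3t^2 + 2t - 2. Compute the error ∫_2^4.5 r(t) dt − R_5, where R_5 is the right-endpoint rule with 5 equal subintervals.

-100.9375

Exact integral: ∫_2^4.5 r(t) dt = 488.4375.
R_5 = 589.375.
Error = 488.4375 − 589.375 = -100.9375.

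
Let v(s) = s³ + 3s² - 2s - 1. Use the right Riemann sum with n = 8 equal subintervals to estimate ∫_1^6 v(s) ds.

600.01953125

Δs = (6 − 1)/8 = 0.625.
Right endpoints: 1.625, 2.25, 2.875, 3.5, 4.125, 4.75, 5.375, 6.
v(1.625) = 4077/512, v(2.25) = 21.078125, v(2.875) = 21407/512, v(3.5) = 71.625, v(4.125) = 57337/512, v(4.75) = 164.359375, v(5.375) = 117867/512, v(6) = 311.
Sum = Δs · [v(1.625) + v(2.25) + v(2.875) + ...].
Sum = 600.01953125.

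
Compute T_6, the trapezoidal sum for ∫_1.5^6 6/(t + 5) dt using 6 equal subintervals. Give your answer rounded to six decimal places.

Δt = (6 − 1.5)/6 = 0.75.
f(1.5) = 12/13, f(2.25) = 24/29, f(3) = 0.75, f(3.75) = 24/35, f(4.5) = 12/19, f(5.25) = 24/41, f(6) = 6/11.
T_6 = (Δt/2)·[f(t_0) + 2f(t_1) + ... + 2f(t_{5}) + f(t_6)].
Sum ≈ 3.160883.

3.160883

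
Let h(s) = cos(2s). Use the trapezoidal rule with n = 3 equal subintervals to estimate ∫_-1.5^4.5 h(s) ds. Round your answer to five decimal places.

Δs = (4.5 − (-1.5))/3 = 2.
h(-1.5) ≈ -0.98999, h(0.5) ≈ 0.54030, h(2.5) ≈ 0.28366, h(4.5) ≈ -0.91113.
T_3 = (Δs/2)·[h(s_0) + 2h(s_1) + 2h(s_2) + h(s_3)].
Sum ≈ -0.25319.

-0.25319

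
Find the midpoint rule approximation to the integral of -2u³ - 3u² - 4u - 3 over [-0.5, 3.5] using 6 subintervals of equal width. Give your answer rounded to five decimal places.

-152.22222

Δu = (3.5 − (-0.5))/6 = 2/3.
Midpoints: -1/6, 0.5, 7/6, 11/6, 2.5, 19/6.
f(-1/6) = -65/27, f(0.5) = -6, f(7/6) = -403/27, f(11/6) = -884/27, f(2.5) = -63, f(19/6) = -2950/27.
Sum = Δu · [f(-1/6) + f(0.5) + f(7/6) + ...].
Sum ≈ -152.22222.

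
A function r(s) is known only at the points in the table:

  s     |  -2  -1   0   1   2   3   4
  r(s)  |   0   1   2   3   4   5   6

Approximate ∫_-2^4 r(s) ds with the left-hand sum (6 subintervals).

Δs = 1.
Sum = 1·[0 + 1 + 2 + 3 + 4 + 5] = 15.

15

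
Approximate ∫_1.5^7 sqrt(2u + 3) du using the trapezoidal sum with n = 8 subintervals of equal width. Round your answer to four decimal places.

18.4588

Δu = (7 − 1.5)/8 = 0.6875.
f(1.5) ≈ 2.4495, f(2.1875) ≈ 2.7157, f(2.875) ≈ 2.9580, f(3.5625) ≈ 3.1820, f(4.25) ≈ 3.3912, f(4.9375) ≈ 3.5882, f(5.625) ≈ 3.7749, f(6.3125) ≈ 3.9528, f(7) ≈ 4.1231.
T_8 = (Δu/2)·[f(u_0) + 2f(u_1) + ... + 2f(u_{7}) + f(u_8)].
Sum ≈ 18.4588.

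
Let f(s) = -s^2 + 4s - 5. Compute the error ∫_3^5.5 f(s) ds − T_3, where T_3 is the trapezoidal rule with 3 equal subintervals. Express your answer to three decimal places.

Exact integral: ∫_3^5.5 f(s) ds ≈ -16.45833.
T_3 ≈ -16.74769.
Error ≈ -16.45833 − (-16.74769) ≈ 0.289.

0.289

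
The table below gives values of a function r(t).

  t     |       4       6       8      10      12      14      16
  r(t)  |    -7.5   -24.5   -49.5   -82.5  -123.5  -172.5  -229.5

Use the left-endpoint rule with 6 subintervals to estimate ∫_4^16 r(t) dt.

-920

Δt = 2.
Sum = 2·[(-7.5) + (-24.5) + (-49.5) + (-82.5) + (-123.5) + (-172.5)] = -920.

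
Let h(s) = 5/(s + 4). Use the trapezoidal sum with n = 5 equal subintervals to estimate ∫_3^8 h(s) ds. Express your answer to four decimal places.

2.7006

Δs = (8 − 3)/5 = 1.
h(3) = 5/7, h(4) = 0.625, h(5) = 5/9, h(6) = 0.5, h(7) = 5/11, h(8) = 5/12.
T_5 = (Δs/2)·[h(s_0) + 2h(s_1) + ... + 2h(s_{4}) + h(s_5)].
Sum ≈ 2.7006.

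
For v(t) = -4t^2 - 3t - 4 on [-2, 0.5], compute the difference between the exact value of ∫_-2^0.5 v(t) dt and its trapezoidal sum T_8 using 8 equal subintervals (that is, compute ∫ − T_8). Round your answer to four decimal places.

Exact integral: ∫_-2^0.5 v(t) dt ≈ -15.208333.
T_8 = -15.37109375.
Error ≈ -15.208333 − (-15.37109375) ≈ 0.1628.

0.1628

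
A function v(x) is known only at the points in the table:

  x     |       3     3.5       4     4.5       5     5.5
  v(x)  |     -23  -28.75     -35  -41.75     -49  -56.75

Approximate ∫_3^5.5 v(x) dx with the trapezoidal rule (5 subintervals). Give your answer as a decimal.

-97.1875

Δx = 0.5.
T_5 = (0.5/2)·[(-23) + 2·(-28.75) + 2·(-35) + 2·(-41.75) + 2·(-49) + (-56.75)] = -97.1875.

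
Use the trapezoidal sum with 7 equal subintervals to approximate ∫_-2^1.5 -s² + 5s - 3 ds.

-18.8125

Δs = (1.5 − (-2))/7 = 0.5.
f(-2) = -17, f(-1.5) = -12.75, f(-1) = -9, f(-0.5) = -5.75, f(0) = -3, f(0.5) = -0.75, f(1) = 1, f(1.5) = 2.25.
T_7 = (Δs/2)·[f(s_0) + 2f(s_1) + ... + 2f(s_{6}) + f(s_7)].
Sum = -18.8125.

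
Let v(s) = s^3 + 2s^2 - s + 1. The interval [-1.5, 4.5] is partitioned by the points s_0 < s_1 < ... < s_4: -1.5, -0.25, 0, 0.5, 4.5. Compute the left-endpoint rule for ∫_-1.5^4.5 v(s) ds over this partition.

9.87109375

Subinterval widths: 1.25, 0.25, 0.5, 4.
Left endpoints: -1.5, -0.25, 0, 0.5.
v(-1.5) = 3.625, v(-0.25) = 1.359375, v(0) = 1, v(0.5) = 1.125.
Sum = Σ Δs_i · v(s_i).
Sum = 9.87109375.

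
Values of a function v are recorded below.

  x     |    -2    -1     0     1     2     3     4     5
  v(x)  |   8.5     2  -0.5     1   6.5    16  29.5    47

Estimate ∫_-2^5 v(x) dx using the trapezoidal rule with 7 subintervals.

82.25

Δx = 1.
T_7 = (1/2)·[8.5 + 2·2 + 2·(-0.5) + 2·1 + 2·6.5 + 2·16 + 2·29.5 + 47] = 82.25.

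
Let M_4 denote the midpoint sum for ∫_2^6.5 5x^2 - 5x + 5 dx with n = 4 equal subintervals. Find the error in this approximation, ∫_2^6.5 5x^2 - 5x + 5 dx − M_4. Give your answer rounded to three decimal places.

Exact integral: ∫_2^6.5 f(x) dx = 371.25.
M_4 ≈ 368.87695.
Error ≈ 371.25 − 368.87695 ≈ 2.373.

2.373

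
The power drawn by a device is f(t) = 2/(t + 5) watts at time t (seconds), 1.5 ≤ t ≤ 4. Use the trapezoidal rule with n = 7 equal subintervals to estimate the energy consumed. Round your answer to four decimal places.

0.6511

Δt = (4 − 1.5)/7 = 5/14.
f(1.5) = 4/13, f(13/7) = 7/24, f(31/14) = 28/101, f(18/7) = 14/53, f(41/14) = 28/111, f(23/7) = 7/29, f(51/14) = 28/121, f(4) = 2/9.
T_7 = (Δt/2)·[f(t_0) + 2f(t_1) + ... + 2f(t_{6}) + f(t_7)].
Sum ≈ 0.6511.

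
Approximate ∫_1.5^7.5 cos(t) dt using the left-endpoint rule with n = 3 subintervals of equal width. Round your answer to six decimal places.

-0.314099

Δt = (7.5 − 1.5)/3 = 2.
Left endpoints: 1.5, 3.5, 5.5.
f(1.5) ≈ 0.070737, f(3.5) ≈ -0.936457, f(5.5) ≈ 0.708670.
Sum = Δt · [f(1.5) + f(3.5) + f(5.5)].
Sum ≈ -0.314099.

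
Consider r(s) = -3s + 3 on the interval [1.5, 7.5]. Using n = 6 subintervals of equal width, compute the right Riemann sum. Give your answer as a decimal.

-72

Δs = (7.5 − 1.5)/6 = 1.
Right endpoints: 2.5, 3.5, 4.5, 5.5, 6.5, 7.5.
r(2.5) = -4.5, r(3.5) = -7.5, r(4.5) = -10.5, r(5.5) = -13.5, r(6.5) = -16.5, r(7.5) = -19.5.
Sum = Δs · [r(2.5) + r(3.5) + r(4.5) + ...].
Sum = -72.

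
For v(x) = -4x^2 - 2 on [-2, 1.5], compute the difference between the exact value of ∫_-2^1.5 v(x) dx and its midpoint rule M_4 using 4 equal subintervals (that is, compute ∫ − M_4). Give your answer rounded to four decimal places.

-0.8932

Exact integral: ∫_-2^1.5 v(x) dx ≈ -22.166667.
M_4 = -21.2734375.
Error ≈ -22.166667 − (-21.2734375) ≈ -0.8932.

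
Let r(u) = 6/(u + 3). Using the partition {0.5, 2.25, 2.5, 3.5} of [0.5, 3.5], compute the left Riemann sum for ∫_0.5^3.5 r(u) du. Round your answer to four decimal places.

4.3766

Subinterval widths: 1.75, 0.25, 1.
Left endpoints: 0.5, 2.25, 2.5.
r(0.5) = 12/7, r(2.25) = 8/7, r(2.5) = 12/11.
Sum = Σ Δu_i · r(u_i).
Sum ≈ 4.3766.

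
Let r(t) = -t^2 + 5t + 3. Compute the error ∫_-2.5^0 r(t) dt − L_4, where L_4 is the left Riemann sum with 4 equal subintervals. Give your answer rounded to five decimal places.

Exact integral: ∫_-2.5^0 r(t) dt ≈ -13.3333333.
L_4 = -19.35546875.
Error ≈ -13.3333333 − (-19.35546875) ≈ 6.02214.

6.02214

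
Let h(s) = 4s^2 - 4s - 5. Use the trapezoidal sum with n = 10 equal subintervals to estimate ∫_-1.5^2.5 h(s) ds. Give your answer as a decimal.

-2.24

Δs = (2.5 − (-1.5))/10 = 0.4.
h(-1.5) = 10, h(-1.1) = 4.24, h(-0.7) = -0.24, h(-0.3) = -3.44, h(0.1) = -5.36, h(0.5) = -6, h(0.9) = -5.36, h(1.3) = -3.44, h(1.7) = -0.24, h(2.1) = 4.24, h(2.5) = 10.
T_10 = (Δs/2)·[h(s_0) + 2h(s_1) + ... + 2h(s_{9}) + h(s_10)].
Sum = -2.24.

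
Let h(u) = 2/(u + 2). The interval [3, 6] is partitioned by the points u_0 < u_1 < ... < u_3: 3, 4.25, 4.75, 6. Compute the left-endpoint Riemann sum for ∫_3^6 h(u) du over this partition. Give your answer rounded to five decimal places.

1.03037

Subinterval widths: 1.25, 0.5, 1.25.
Left endpoints: 3, 4.25, 4.75.
h(3) = 0.4, h(4.25) = 0.32, h(4.75) = 8/27.
Sum = Σ Δu_i · h(u_i).
Sum ≈ 1.03037.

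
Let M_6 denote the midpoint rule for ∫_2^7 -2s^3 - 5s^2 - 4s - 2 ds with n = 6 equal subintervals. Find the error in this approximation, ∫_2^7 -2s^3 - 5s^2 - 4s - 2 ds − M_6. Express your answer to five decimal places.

Exact integral: ∫_2^7 f(s) ds ≈ -1850.8333333.
M_6 ≈ -1841.5740741.
Error ≈ -1850.8333333 − (-1841.5740741) ≈ -9.25926.

-9.25926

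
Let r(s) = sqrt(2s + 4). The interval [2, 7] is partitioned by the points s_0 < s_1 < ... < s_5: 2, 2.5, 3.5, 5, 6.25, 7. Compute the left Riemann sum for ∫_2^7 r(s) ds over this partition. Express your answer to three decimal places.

Subinterval widths: 0.5, 1, 1.5, 1.25, 0.75.
Left endpoints: 2, 2.5, 3.5, 5, 6.25.
r(2) ≈ 2.828, r(2.5) ≈ 3.000, r(3.5) ≈ 3.317, r(5) ≈ 3.742, r(6.25) ≈ 4.062.
Sum = Σ Δs_i · r(s_i).
Sum ≈ 17.113.

17.113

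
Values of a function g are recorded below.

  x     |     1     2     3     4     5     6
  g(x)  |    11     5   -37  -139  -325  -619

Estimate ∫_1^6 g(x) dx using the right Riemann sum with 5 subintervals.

-1115

Δx = 1.
Sum = 1·[5 + (-37) + (-139) + (-325) + (-619)] = -1115.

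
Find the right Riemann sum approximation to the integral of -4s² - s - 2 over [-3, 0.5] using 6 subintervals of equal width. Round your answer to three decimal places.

Δs = (0.5 − (-3))/6 = 7/12.
Right endpoints: -29/12, -11/6, -1.25, -2/3, -1/12, 0.5.
f(-29/12) = -413/18, f(-11/6) = -245/18, f(-1.25) = -7, f(-2/3) = -28/9, f(-1/12) = -35/18, f(0.5) = -3.5.
Sum = Δs · [f(-29/12) + f(-11/6) + f(-1.25) + ...].
Sum ≈ -30.398.

-30.398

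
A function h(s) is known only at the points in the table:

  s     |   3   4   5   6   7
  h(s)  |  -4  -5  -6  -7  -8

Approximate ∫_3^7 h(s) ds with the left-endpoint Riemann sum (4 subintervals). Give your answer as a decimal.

-22

Δs = 1.
Sum = 1·[(-4) + (-5) + (-6) + (-7)] = -22.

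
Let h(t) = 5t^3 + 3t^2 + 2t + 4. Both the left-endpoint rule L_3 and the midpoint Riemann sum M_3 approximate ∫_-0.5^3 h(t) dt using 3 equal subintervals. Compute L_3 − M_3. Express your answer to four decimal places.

L_3 ≈ 69.805556.
M_3 ≈ 142.412326.
L_3 − M_3 ≈ -72.6068.

-72.6068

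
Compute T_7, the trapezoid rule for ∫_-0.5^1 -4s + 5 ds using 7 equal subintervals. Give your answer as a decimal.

Δs = (1 − (-0.5))/7 = 3/14.
f(-0.5) = 7, f(-2/7) = 43/7, f(-1/14) = 37/7, f(1/7) = 31/7, f(5/14) = 25/7, f(4/7) = 19/7, f(11/14) = 13/7, f(1) = 1.
T_7 = (Δs/2)·[f(s_0) + 2f(s_1) + ... + 2f(s_{6}) + f(s_7)].
Sum = 6.

6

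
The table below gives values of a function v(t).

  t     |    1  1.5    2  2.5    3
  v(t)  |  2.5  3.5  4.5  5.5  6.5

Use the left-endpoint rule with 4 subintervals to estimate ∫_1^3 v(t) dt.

Δt = 0.5.
Sum = 0.5·[2.5 + 3.5 + 4.5 + 5.5] = 8.

8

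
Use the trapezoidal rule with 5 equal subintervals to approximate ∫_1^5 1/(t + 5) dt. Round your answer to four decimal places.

Δt = (5 − 1)/5 = 0.8.
f(1) = 1/6, f(1.8) = 5/34, f(2.6) = 5/38, f(3.4) = 5/42, f(4.2) = 5/46, f(5) = 0.1.
T_5 = (Δt/2)·[f(t_0) + 2f(t_1) + ... + 2f(t_{4}) + f(t_5)].
Sum ≈ 0.5118.

0.5118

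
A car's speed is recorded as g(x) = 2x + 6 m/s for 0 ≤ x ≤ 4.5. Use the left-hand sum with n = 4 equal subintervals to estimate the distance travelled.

42.1875

Δx = (4.5 − 0)/4 = 1.125.
Left endpoints: 0, 1.125, 2.25, 3.375.
g(0) = 6, g(1.125) = 8.25, g(2.25) = 10.5, g(3.375) = 12.75.
Sum = Δx · [g(0) + g(1.125) + g(2.25) + g(3.375)].
Sum = 42.1875.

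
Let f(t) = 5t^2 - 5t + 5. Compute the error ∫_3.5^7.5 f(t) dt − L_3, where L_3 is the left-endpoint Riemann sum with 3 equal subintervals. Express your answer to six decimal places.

Exact integral: ∫_3.5^7.5 f(t) dt ≈ 541.66666667.
L_3 ≈ 414.25925926.
Error ≈ 541.66666667 − 414.25925926 ≈ 127.407407.

127.407407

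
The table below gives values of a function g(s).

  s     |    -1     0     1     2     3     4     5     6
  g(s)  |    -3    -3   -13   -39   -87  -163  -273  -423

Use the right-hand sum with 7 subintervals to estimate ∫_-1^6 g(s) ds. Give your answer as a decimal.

-1001

Δs = 1.
Sum = 1·[(-3) + (-13) + (-39) + (-87) + (-163) + (-273) + (-423)] = -1001.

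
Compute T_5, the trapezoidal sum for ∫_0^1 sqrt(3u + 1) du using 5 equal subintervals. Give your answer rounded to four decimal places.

1.5531

Δu = (1 − 0)/5 = 0.2.
f(0) ≈ 1.0000, f(0.2) ≈ 1.2649, f(0.4) ≈ 1.4832, f(0.6) ≈ 1.6733, f(0.8) ≈ 1.8439, f(1) ≈ 2.0000.
T_5 = (Δu/2)·[f(u_0) + 2f(u_1) + ... + 2f(u_{4}) + f(u_5)].
Sum ≈ 1.5531.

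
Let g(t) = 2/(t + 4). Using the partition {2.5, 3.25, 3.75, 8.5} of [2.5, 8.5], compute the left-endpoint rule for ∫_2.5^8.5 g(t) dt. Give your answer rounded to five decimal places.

1.59451

Subinterval widths: 0.75, 0.5, 4.75.
Left endpoints: 2.5, 3.25, 3.75.
g(2.5) = 4/13, g(3.25) = 8/29, g(3.75) = 8/31.
Sum = Σ Δt_i · g(t_i).
Sum ≈ 1.59451.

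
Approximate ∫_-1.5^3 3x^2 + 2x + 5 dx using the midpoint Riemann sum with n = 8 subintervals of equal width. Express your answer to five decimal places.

59.26904

Δx = (3 − (-1.5))/8 = 0.5625.
Midpoints: -1.21875, -0.65625, -0.09375, 0.46875, 1.03125, 1.59375, 2.15625, 2.71875.
f(-1.21875) = 7187/1024, f(-0.65625) = 5099/1024, f(-0.09375) = 4955/1024, f(0.46875) = 6755/1024, f(1.03125) = 10499/1024, f(1.59375) = 16187/1024, f(2.15625) = 23819/1024, f(2.71875) = 33395/1024.
Sum = Δx · [f(-1.21875) + f(-0.65625) + f(-0.09375) + ...].
Sum ≈ 59.26904.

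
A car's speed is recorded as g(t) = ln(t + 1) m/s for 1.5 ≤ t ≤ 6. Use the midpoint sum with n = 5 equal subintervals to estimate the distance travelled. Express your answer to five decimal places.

6.83923

Δt = (6 − 1.5)/5 = 0.9.
Midpoints: 1.95, 2.85, 3.75, 4.65, 5.55.
g(1.95) ≈ 1.08181, g(2.85) ≈ 1.34807, g(3.75) ≈ 1.55814, g(4.65) ≈ 1.73166, g(5.55) ≈ 1.87947.
Sum = Δt · [g(1.95) + g(2.85) + g(3.75) + g(4.65) + g(5.55)].
Sum ≈ 6.83923.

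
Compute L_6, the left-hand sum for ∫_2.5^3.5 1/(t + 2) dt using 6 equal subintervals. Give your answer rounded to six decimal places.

0.204075

Δt = (3.5 − 2.5)/6 = 1/6.
Left endpoints: 2.5, 8/3, 17/6, 3, 19/6, 10/3.
f(2.5) = 2/9, f(8/3) = 3/14, f(17/6) = 6/29, f(3) = 0.2, f(19/6) = 6/31, f(10/3) = 0.1875.
Sum = Δt · [f(2.5) + f(8/3) + f(17/6) + ...].
Sum ≈ 0.204075.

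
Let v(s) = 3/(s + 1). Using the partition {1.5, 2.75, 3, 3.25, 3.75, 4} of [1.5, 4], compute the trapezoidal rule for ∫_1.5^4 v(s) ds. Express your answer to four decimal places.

Subinterval widths: 1.25, 0.25, 0.25, 0.5, 0.25.
v(1.5) = 1.2, v(2.75) = 0.8, v(3) = 0.75, v(3.25) = 12/17, v(3.75) = 12/19, v(4) = 0.6.
On each subinterval the trapezoid contributes (Δs_i/2)·[v(s_{i-1}) + v(s_i)].
Sum ≈ 2.1140.

2.1140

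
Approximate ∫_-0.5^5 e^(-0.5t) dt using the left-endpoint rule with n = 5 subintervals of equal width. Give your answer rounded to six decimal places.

3.125243

Δt = (5 − (-0.5))/5 = 1.1.
Left endpoints: -0.5, 0.6, 1.7, 2.8, 3.9.
f(-0.5) ≈ 1.284025, f(0.6) ≈ 0.740818, f(1.7) ≈ 0.427415, f(2.8) ≈ 0.246597, f(3.9) ≈ 0.142274.
Sum = Δt · [f(-0.5) + f(0.6) + f(1.7) + f(2.8) + f(3.9)].
Sum ≈ 3.125243.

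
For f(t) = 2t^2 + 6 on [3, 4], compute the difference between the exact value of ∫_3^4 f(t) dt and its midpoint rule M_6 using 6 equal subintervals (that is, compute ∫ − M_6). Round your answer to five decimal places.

0.00463

Exact integral: ∫_3^4 f(t) dt ≈ 30.6666667.
M_6 ≈ 30.6620370.
Error ≈ 30.6666667 − 30.6620370 ≈ 0.00463.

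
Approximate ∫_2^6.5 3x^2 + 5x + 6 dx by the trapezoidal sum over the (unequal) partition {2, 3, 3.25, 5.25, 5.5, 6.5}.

Subinterval widths: 1, 0.25, 2, 0.25, 1.
f(2) = 28, f(3) = 48, f(3.25) = 53.9375, f(5.25) = 114.9375, f(5.5) = 124.25, f(6.5) = 165.25.
On each subinterval the trapezoid contributes (Δx_i/2)·[f(x_{i-1}) + f(x_i)].
Sum = 394.265625.

394.265625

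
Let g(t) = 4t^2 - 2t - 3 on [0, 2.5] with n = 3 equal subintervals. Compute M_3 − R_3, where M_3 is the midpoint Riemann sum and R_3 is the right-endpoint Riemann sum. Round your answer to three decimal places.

M_3 ≈ 6.50463.
R_3 ≈ 16.57407.
M_3 − R_3 ≈ -10.069.

-10.069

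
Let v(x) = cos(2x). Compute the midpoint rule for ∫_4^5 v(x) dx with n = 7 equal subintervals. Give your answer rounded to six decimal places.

-0.769304

Δx = (5 − 4)/7 = 1/7.
Midpoints: 57/14, 59/14, 61/14, 4.5, 65/14, 67/14, 69/14.
v(57/14) ≈ -0.284875, v(59/14) ≈ -0.543491, v(61/14) ≈ -0.758041, v(4.5) ≈ -0.911130, v(65/14) ≈ -0.990346, v(67/14) ≈ -0.989266, v(69/14) ≈ -0.907977.
Sum = Δx · [v(57/14) + v(59/14) + v(61/14) + ...].
Sum ≈ -0.769304.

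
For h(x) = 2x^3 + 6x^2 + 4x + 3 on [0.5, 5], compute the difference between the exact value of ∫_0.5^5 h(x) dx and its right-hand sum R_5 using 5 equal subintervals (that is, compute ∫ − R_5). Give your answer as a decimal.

-200.98125

Exact integral: ∫_0.5^5 h(x) dx = 625.21875.
R_5 = 826.2.
Error = 625.21875 − 826.2 = -200.98125.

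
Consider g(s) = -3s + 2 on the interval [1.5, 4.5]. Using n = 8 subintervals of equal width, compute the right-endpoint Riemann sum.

Δs = (4.5 − 1.5)/8 = 0.375.
Right endpoints: 1.875, 2.25, 2.625, 3, 3.375, 3.75, 4.125, 4.5.
g(1.875) = -3.625, g(2.25) = -4.75, g(2.625) = -5.875, g(3) = -7, g(3.375) = -8.125, g(3.75) = -9.25, g(4.125) = -10.375, g(4.5) = -11.5.
Sum = Δs · [g(1.875) + g(2.25) + g(2.625) + ...].
Sum = -22.6875.

-22.6875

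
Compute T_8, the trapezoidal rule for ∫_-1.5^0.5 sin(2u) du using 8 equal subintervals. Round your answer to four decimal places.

-0.7491

Δu = (0.5 − (-1.5))/8 = 0.25.
f(-1.5) ≈ -0.1411, f(-1.25) ≈ -0.5985, f(-1) ≈ -0.9093, f(-0.75) ≈ -0.9975, f(-0.5) ≈ -0.8415, f(-0.25) ≈ -0.4794, f(0) ≈ 0.0000, f(0.25) ≈ 0.4794, f(0.5) ≈ 0.8415.
T_8 = (Δu/2)·[f(u_0) + 2f(u_1) + ... + 2f(u_{7}) + f(u_8)].
Sum ≈ -0.7491.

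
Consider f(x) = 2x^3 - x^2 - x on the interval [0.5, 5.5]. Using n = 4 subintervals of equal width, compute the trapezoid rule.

409.21875

Δx = (5.5 − 0.5)/4 = 1.25.
f(0.5) = -0.5, f(1.75) = 5.90625, f(3) = 42, f(4.25) = 131.21875, f(5.5) = 297.
T_4 = (Δx/2)·[f(x_0) + 2f(x_1) + 2f(x_2) + 2f(x_3) + f(x_4)].
Sum = 409.21875.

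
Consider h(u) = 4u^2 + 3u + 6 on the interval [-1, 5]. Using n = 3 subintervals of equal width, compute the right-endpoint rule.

Δu = (5 − (-1))/3 = 2.
Right endpoints: 1, 3, 5.
h(1) = 13, h(3) = 51, h(5) = 121.
Sum = Δu · [h(1) + h(3) + h(5)].
Sum = 370.

370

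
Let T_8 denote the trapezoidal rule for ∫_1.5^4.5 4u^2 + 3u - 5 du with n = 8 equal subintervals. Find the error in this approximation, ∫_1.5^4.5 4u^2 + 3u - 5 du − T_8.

Exact integral: ∫_1.5^4.5 f(u) du = 129.
T_8 = 129.28125.
Error = 129 − 129.28125 = -0.28125.

-0.28125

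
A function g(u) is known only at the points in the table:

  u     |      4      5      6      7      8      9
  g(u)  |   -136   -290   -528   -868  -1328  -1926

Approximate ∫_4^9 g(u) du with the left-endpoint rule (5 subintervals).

Δu = 1.
Sum = 1·[(-136) + (-290) + (-528) + (-868) + (-1328)] = -3150.

-3150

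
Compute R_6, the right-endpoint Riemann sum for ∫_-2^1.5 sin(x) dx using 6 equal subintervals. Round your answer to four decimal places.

Δx = (1.5 − (-2))/6 = 7/12.
Right endpoints: -17/12, -5/6, -0.25, 1/3, 11/12, 1.5.
f(-17/12) ≈ -0.9881, f(-5/6) ≈ -0.7402, f(-0.25) ≈ -0.2474, f(1/3) ≈ 0.3272, f(11/12) ≈ 0.7936, f(1.5) ≈ 0.9975.
Sum = Δx · [f(-17/12) + f(-5/6) + f(-0.25) + ...].
Sum ≈ 0.0831.

0.0831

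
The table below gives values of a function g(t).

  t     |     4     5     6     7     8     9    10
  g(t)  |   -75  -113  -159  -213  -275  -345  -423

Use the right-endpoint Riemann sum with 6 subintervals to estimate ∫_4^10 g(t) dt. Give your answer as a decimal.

-1528

Δt = 1.
Sum = 1·[(-113) + (-159) + (-213) + (-275) + (-345) + (-423)] = -1528.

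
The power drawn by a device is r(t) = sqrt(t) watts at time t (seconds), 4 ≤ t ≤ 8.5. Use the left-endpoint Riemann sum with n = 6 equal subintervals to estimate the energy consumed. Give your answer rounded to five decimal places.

Δt = (8.5 − 4)/6 = 0.75.
Left endpoints: 4, 4.75, 5.5, 6.25, 7, 7.75.
r(4) ≈ 2.00000, r(4.75) ≈ 2.17945, r(5.5) ≈ 2.34521, r(6.25) ≈ 2.50000, r(7) ≈ 2.64575, r(7.75) ≈ 2.78388.
Sum = Δt · [r(4) + r(4.75) + r(5.5) + ...].
Sum ≈ 10.84072.

10.84072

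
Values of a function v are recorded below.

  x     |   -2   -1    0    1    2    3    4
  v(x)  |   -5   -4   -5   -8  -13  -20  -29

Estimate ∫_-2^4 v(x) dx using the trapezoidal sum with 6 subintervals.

Δx = 1.
T_6 = (1/2)·[(-5) + 2·(-4) + 2·(-5) + 2·(-8) + 2·(-13) + 2·(-20) + (-29)] = -67.

-67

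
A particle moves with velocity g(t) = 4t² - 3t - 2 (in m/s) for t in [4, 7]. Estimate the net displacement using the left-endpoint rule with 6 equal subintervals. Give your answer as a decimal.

286.25

Δt = (7 − 4)/6 = 0.5.
Left endpoints: 4, 4.5, 5, 5.5, 6, 6.5.
g(4) = 50, g(4.5) = 65.5, g(5) = 83, g(5.5) = 102.5, g(6) = 124, g(6.5) = 147.5.
Sum = Δt · [g(4) + g(4.5) + g(5) + ...].
Sum = 286.25.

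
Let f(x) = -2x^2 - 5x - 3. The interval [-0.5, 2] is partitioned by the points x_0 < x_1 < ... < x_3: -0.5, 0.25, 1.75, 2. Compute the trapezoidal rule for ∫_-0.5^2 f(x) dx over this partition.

-23.5625

Subinterval widths: 0.75, 1.5, 0.25.
f(-0.5) = -1, f(0.25) = -4.375, f(1.75) = -17.875, f(2) = -21.
On each subinterval the trapezoid contributes (Δx_i/2)·[f(x_{i-1}) + f(x_i)].
Sum = -23.5625.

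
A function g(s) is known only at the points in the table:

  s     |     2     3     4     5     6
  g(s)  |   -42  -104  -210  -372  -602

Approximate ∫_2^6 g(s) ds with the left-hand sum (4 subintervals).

Δs = 1.
Sum = 1·[(-42) + (-104) + (-210) + (-372)] = -728.

-728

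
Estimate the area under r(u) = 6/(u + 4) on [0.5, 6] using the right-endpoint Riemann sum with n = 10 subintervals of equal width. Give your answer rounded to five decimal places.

Δu = (6 − 0.5)/10 = 0.55.
Right endpoints: 1.05, 1.6, 2.15, 2.7, 3.25, 3.8, 4.35, 4.9, 5.45, 6.
r(1.05) = 120/101, r(1.6) = 15/14, r(2.15) = 40/41, r(2.7) = 60/67, r(3.25) = 24/29, r(3.8) = 10/13, r(4.35) = 120/167, r(4.9) = 60/89, r(5.45) = 40/63, r(6) = 0.6.
Sum = Δu · [r(1.05) + r(1.6) + r(2.15) + ...].
Sum ≈ 4.59533.

4.59533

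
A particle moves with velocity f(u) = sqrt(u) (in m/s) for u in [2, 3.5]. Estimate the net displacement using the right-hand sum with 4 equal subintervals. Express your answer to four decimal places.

Δu = (3.5 − 2)/4 = 0.375.
Right endpoints: 2.375, 2.75, 3.125, 3.5.
f(2.375) ≈ 1.5411, f(2.75) ≈ 1.6583, f(3.125) ≈ 1.7678, f(3.5) ≈ 1.8708.
Sum = Δu · [f(2.375) + f(2.75) + f(3.125) + f(3.5)].
Sum ≈ 2.5643.

2.5643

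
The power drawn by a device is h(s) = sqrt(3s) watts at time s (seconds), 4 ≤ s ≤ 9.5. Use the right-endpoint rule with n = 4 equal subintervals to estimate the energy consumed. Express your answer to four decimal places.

25.8380

Δs = (9.5 − 4)/4 = 1.375.
Right endpoints: 5.375, 6.75, 8.125, 9.5.
h(5.375) ≈ 4.0156, h(6.75) ≈ 4.5000, h(8.125) ≈ 4.9371, h(9.5) ≈ 5.3385.
Sum = Δs · [h(5.375) + h(6.75) + h(8.125) + h(9.5)].
Sum ≈ 25.8380.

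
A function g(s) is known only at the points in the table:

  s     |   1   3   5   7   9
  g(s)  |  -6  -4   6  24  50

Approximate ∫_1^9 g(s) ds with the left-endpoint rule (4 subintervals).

Δs = 2.
Sum = 2·[(-6) + (-4) + 6 + 24] = 40.

40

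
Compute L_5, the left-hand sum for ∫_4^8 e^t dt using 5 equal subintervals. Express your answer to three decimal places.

Δt = (8 − 4)/5 = 0.8.
Left endpoints: 4, 4.8, 5.6, 6.4, 7.2.
f(4) ≈ 54.598, f(4.8) ≈ 121.510, f(5.6) ≈ 270.426, f(6.4) ≈ 601.845, f(7.2) ≈ 1339.431.
Sum = Δt · [f(4) + f(4.8) + f(5.6) + f(6.4) + f(7.2)].
Sum ≈ 1910.249.

1910.249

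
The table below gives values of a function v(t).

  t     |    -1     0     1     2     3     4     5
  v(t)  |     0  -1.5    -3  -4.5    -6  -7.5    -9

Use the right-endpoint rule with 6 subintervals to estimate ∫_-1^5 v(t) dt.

-31.5

Δt = 1.
Sum = 1·[(-1.5) + (-3) + (-4.5) + (-6) + (-7.5) + (-9)] = -31.5.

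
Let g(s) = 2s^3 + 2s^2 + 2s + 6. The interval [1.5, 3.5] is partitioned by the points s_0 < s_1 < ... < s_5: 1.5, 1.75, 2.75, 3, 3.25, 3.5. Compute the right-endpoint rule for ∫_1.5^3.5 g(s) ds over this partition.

Subinterval widths: 0.25, 1, 0.25, 0.25, 0.25.
Right endpoints: 1.75, 2.75, 3, 3.25, 3.5.
g(1.75) = 26.34375, g(2.75) = 68.21875, g(3) = 84, g(3.25) = 102.28125, g(3.5) = 123.25.
Sum = Σ Δs_i · g(s_i).
Sum = 152.1875.

152.1875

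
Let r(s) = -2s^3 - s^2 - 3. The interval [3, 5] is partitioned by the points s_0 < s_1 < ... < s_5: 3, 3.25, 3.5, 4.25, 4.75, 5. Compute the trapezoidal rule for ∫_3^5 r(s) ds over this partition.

Subinterval widths: 0.25, 0.25, 0.75, 0.5, 0.25.
r(3) = -66, r(3.25) = -82.21875, r(3.5) = -101, r(4.25) = -174.59375, r(4.75) = -239.90625, r(5) = -278.
On each subinterval the trapezoid contributes (Δs_i/2)·[r(s_{i-1}) + r(s_i)].
Sum = -313.140625.

-313.140625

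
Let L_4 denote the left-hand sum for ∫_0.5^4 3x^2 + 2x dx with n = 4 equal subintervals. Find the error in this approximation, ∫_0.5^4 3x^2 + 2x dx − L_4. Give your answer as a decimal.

Exact integral: ∫_0.5^4 f(x) dx = 79.625.
L_4 = 57.23046875.
Error = 79.625 − 57.23046875 = 22.39453125.

22.39453125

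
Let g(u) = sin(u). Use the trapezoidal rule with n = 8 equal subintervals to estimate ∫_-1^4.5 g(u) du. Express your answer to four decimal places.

Δu = (4.5 − (-1))/8 = 0.6875.
g(-1) ≈ -0.8415, g(-0.3125) ≈ -0.3074, g(0.375) ≈ 0.3663, g(1.0625) ≈ 0.8736, g(1.75) ≈ 0.9840, g(2.4375) ≈ 0.6473, g(3.125) ≈ 0.0166, g(3.8125) ≈ -0.6217, g(4.5) ≈ -0.9775.
T_8 = (Δu/2)·[g(u_0) + 2g(u_1) + ... + 2g(u_{7}) + g(u_8)].
Sum ≈ 0.7213.

0.7213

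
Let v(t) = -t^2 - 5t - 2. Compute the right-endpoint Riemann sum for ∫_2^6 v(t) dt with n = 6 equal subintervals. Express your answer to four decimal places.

Δt = (6 − 2)/6 = 2/3.
Right endpoints: 8/3, 10/3, 4, 14/3, 16/3, 6.
v(8/3) = -202/9, v(10/3) = -268/9, v(4) = -38, v(14/3) = -424/9, v(16/3) = -514/9, v(6) = -68.
Sum = Δt · [v(8/3) + v(10/3) + v(4) + ...].
Sum ≈ -174.9630.

-174.9630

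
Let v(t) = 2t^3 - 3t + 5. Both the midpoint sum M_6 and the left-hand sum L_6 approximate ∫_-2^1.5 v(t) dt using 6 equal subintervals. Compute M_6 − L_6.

M_6 ≈ 14.805122.
L_6 ≈ 10.785590.
M_6 − L_6 = 4.01953125.

4.01953125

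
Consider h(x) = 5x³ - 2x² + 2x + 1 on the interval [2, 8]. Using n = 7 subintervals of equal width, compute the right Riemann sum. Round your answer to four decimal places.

5917.3469

Δx = (8 − 2)/7 = 6/7.
Right endpoints: 20/7, 26/7, 32/7, 38/7, 44/7, 50/7, 8.
h(20/7) = 36703/343, h(26/7) = 81307/343, h(32/7) = 152983/343, h(38/7) = 258211/343, h(44/7) = 403471/343, h(50/7) = 595243/343, h(8) = 2449.
Sum = Δx · [h(20/7) + h(26/7) + h(32/7) + ...].
Sum ≈ 5917.3469.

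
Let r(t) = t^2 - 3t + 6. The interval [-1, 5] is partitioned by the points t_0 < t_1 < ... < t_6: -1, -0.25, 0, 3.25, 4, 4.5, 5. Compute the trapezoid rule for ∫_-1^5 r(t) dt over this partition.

47.90625

Subinterval widths: 0.75, 0.25, 3.25, 0.75, 0.5, 0.5.
r(-1) = 10, r(-0.25) = 6.8125, r(0) = 6, r(3.25) = 6.8125, r(4) = 10, r(4.5) = 12.75, r(5) = 16.
On each subinterval the trapezoid contributes (Δt_i/2)·[r(t_{i-1}) + r(t_i)].
Sum = 47.90625.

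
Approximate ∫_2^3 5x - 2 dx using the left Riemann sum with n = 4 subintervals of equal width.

Δx = (3 − 2)/4 = 0.25.
Left endpoints: 2, 2.25, 2.5, 2.75.
f(2) = 8, f(2.25) = 9.25, f(2.5) = 10.5, f(2.75) = 11.75.
Sum = Δx · [f(2) + f(2.25) + f(2.5) + f(2.75)].
Sum = 9.875.

9.875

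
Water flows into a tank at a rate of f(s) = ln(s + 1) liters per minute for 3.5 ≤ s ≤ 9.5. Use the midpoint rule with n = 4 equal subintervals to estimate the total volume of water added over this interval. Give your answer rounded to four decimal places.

Δs = (9.5 − 3.5)/4 = 1.5.
Midpoints: 4.25, 5.75, 7.25, 8.75.
f(4.25) ≈ 1.6582, f(5.75) ≈ 1.9095, f(7.25) ≈ 2.1102, f(8.75) ≈ 2.2773.
Sum = Δs · [f(4.25) + f(5.75) + f(7.25) + f(8.75)].
Sum ≈ 11.9329.

11.9329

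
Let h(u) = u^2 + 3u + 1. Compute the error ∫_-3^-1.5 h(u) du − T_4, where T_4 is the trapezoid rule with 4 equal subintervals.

Exact integral: ∫_-3^-1.5 h(u) du = -0.75.
T_4 = -0.71484375.
Error = -0.75 − (-0.71484375) = -0.03515625.

-0.03515625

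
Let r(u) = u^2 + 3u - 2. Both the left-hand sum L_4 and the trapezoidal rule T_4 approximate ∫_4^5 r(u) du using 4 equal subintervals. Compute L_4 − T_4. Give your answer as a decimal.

-1.5

L_4 = 30.34375.
T_4 = 31.84375.
L_4 − T_4 = -1.5.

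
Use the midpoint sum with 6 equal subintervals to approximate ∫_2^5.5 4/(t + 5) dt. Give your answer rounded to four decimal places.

1.6212

Δt = (5.5 − 2)/6 = 7/12.
Midpoints: 55/24, 2.875, 83/24, 97/24, 4.625, 125/24.
f(55/24) = 96/175, f(2.875) = 32/63, f(83/24) = 96/203, f(97/24) = 96/217, f(4.625) = 32/77, f(125/24) = 96/245.
Sum = Δt · [f(55/24) + f(2.875) + f(83/24) + ...].
Sum ≈ 1.6212.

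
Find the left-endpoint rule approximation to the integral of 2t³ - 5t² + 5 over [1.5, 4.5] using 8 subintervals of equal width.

56.1328125

Δt = (4.5 − 1.5)/8 = 0.375.
Left endpoints: 1.5, 1.875, 2.25, 2.625, 3, 3.375, 3.75, 4.125.
f(1.5) = 0.5, f(1.875) = 0.60546875, f(2.25) = 2.46875, f(2.625) = 6.72265625, f(3) = 14, f(3.375) = 24.93359375, f(3.75) = 40.15625, f(4.125) = 60.30078125.
Sum = Δt · [f(1.5) + f(1.875) + f(2.25) + ...].
Sum = 56.1328125.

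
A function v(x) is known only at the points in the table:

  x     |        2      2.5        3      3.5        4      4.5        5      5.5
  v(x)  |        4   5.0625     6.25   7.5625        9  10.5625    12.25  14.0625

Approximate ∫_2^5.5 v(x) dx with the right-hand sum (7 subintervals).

Δx = 0.5.
Sum = 0.5·[5.0625 + 6.25 + 7.5625 + 9 + 10.5625 + 12.25 + 14.0625] = 32.375.

32.375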